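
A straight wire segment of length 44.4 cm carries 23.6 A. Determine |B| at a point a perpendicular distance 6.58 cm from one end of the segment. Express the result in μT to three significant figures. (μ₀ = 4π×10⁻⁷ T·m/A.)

B ≈ 35.5 μT

For a finite straight segment, B = (μ₀I/4πd)(sinθ₁ + sinθ₂), where θ₁, θ₂ are the angles from the perpendicular to each end.
The perpendicular foot is at one end, so the two end-offsets along the wire are 0 and L = 0.444 m.
sinθ₁ = 0/√(0²+0.0658²) = 0.0000; sinθ₂ = 0.444/√(0.444²+0.0658²) = 0.9892.
B = (4π×10⁻⁷ × 23.6) / (4π × 0.0658) × (0.0000 + 0.9892) = 3.55×10⁻⁵ T.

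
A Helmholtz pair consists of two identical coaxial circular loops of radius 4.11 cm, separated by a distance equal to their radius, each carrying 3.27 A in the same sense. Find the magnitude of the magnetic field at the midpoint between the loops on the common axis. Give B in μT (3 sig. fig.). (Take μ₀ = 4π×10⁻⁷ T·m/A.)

B ≈ 71.5 μT

Each loop contributes B = μ₀IR²/[2(R²+z²)^(3/2)] on the axis, with z measured from that loop.
Loop 1 (z = 0.02055 m): B₁ = 3.58×10⁻⁵ T. Loop 2 (z = 0.02055 m): B₂ = 3.58×10⁻⁵ T.
The fields add: B = B₁ + B₂ = 7.15×10⁻⁵ T.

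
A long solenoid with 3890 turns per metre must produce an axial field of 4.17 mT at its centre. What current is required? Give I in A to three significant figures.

Inside a long solenoid B = μ₀nI with n = 3890 m⁻¹, so I = B/(μ₀n).
I = 4.17×10⁻³ / (4π×10⁻⁷ × 3890) = 0.853 A.

I ≈ 0.853 A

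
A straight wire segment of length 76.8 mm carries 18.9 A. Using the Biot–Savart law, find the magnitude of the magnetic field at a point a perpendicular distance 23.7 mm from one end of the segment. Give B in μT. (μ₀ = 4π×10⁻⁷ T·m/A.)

B ≈ 76.2 μT

For a finite straight segment, B = (μ₀I/4πd)(sinθ₁ + sinθ₂), where θ₁, θ₂ are the angles from the perpendicular to each end.
The perpendicular foot is at one end, so the two end-offsets along the wire are 0 and L = 0.0768 m.
sinθ₁ = 0/√(0²+0.0237²) = 0.0000; sinθ₂ = 0.0768/√(0.0768²+0.0237²) = 0.9555.
B = (4π×10⁻⁷ × 18.9) / (4π × 0.0237) × (0.0000 + 0.9555) = 7.62×10⁻⁵ T.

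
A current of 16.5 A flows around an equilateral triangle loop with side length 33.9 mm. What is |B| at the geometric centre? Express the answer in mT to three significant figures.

Each side is a finite straight segment at perpendicular distance d = a/(2 tan(π/3)) = 0.009786 m from the centre, with end-angles ±π/3.
One side contributes B₁ = (μ₀I/4πd)·2 sin(π/3) = 2.92×10⁻⁴ T.
All 3 sides add in the same direction: B = 3 × 2.92×10⁻⁴ = 8.76×10⁻⁴ T.

B ≈ 0.876 mT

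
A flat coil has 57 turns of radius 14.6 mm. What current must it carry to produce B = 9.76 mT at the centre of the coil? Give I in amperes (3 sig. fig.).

For an N-turn coil, B = Nμ₀I/(2R) with R = 0.0146 m, so I = 2RB/(Nμ₀) = 2 × 0.0146 × 9.76×10⁻³ / (57 × 4π×10⁻⁷) = 3.98 A.

I ≈ 3.98 A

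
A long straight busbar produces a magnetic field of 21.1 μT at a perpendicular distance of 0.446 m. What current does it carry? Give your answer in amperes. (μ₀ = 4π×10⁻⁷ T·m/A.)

I ≈ 47.1 A

For a long straight wire B = μ₀I/(2πd), so I = 2πdB/μ₀.
I = 2π × 0.446 × 2.11×10⁻⁵ / (4π×10⁻⁷) = 47.1 A.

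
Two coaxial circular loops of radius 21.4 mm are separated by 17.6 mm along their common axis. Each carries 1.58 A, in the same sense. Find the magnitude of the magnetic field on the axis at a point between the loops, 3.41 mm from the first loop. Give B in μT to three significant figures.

B ≈ 71.5 μT

Each loop contributes B = μ₀IR²/[2(R²+z²)^(3/2)] on the axis, with z measured from that loop.
Loop 1 (z = 0.00341 m): B₁ = 4.47×10⁻⁵ T. Loop 2 (z = 0.01419 m): B₂ = 2.69×10⁻⁵ T.
The fields add: B = B₁ + B₂ = 7.15×10⁻⁵ T.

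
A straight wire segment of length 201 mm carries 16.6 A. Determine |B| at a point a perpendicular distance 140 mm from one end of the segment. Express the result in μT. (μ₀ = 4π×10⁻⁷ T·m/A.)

B ≈ 9.73 μT

For a finite straight segment, B = (μ₀I/4πd)(sinθ₁ + sinθ₂), where θ₁, θ₂ are the angles from the perpendicular to each end.
The perpendicular foot is at one end, so the two end-offsets along the wire are 0 and L = 0.201 m.
sinθ₁ = 0/√(0²+0.14²) = 0.0000; sinθ₂ = 0.201/√(0.201²+0.14²) = 0.8206.
B = (4π×10⁻⁷ × 16.6) / (4π × 0.14) × (0.0000 + 0.8206) = 9.73×10⁻⁶ T.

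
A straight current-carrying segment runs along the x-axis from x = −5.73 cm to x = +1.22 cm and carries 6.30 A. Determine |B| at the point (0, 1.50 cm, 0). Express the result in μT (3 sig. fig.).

For a finite straight segment, B = (μ₀I/4πd)(sinθ₁ + sinθ₂), where θ₁, θ₂ are the angles from the perpendicular to each end.
The perpendicular distance is d = 0.015 m; the end-offsets along the wire are a = 0.0573 m and b = 0.0122 m.
sinθ₁ = 0.0573/√(0.0573²+0.015²) = 0.9674; sinθ₂ = 0.0122/√(0.0122²+0.015²) = 0.6310.
B = (4π×10⁻⁷ × 6.30) / (4π × 0.015) × (0.9674 + 0.6310) = 6.71×10⁻⁵ T.

B ≈ 67.1 μT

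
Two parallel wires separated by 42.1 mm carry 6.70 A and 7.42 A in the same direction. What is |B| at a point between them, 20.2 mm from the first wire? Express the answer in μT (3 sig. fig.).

B ≈ 1.43 μT

Each long wire gives B = μ₀I/(2πd). Distances are d₁ = 0.0202 m and d₂ = 0.0219 m.
B₁ = 6.63×10⁻⁵ T, B₂ = 6.78×10⁻⁵ T.
Between parallel currents the two contributions point in opposite directions, so they subtract. B = |B₁ − B₂| = |6.63×10⁻⁵ − 6.78×10⁻⁵| = 1.43×10⁻⁶ T.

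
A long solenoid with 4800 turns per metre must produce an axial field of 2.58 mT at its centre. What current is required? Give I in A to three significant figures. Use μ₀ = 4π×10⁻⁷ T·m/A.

I ≈ 0.428 A

Inside a long solenoid B = μ₀nI with n = 4800 m⁻¹, so I = B/(μ₀n).
I = 2.58×10⁻³ / (4π×10⁻⁷ × 4800) = 0.428 A.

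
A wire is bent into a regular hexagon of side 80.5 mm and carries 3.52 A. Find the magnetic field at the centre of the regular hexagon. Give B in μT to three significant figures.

B ≈ 30.3 μT

Each side is a finite straight segment at perpendicular distance d = a/(2 tan(π/6)) = 0.06972 m from the centre, with end-angles ±π/6.
One side contributes B₁ = (μ₀I/4πd)·2 sin(π/6) = 5.05×10⁻⁶ T.
All 6 sides add in the same direction: B = 6 × 5.05×10⁻⁶ = 3.03×10⁻⁵ T.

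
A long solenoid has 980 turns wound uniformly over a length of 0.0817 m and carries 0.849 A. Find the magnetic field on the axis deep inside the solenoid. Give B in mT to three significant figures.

B ≈ 12.8 mT

Inside a long solenoid, B = μ₀nI with n = 1.200×10⁴ turns/m.
B = 4π×10⁻⁷ × 1.200×10⁴ × 0.849 = 1.28×10⁻² T.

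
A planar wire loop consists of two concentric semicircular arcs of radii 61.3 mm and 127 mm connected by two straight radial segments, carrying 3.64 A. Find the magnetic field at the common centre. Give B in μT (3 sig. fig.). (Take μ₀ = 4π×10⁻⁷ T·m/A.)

The radial connectors point toward the centre, so dl × r̂ = 0 and they contribute nothing.
Each semicircle gives μ₀I/(4R): inner arc 1.87×10⁻⁵ T, outer arc 9.00×10⁻⁶ T.
The two arcs carry current in opposite angular senses, so their fields oppose: B = |1.87×10⁻⁵ − 9.00×10⁻⁶| = 9.65×10⁻⁶ T.

B ≈ 9.65 μT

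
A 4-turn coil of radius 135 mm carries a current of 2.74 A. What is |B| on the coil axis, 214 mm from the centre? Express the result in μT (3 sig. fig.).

For an N-turn flat coil, B = Nμ₀IR²/[2(R²+z²)^(3/2)] with R = 0.135 m, z = 0.214 m.
B = 4 × 1.94×10⁻⁶ T = 7.75×10⁻⁶ T.

B ≈ 7.75 μT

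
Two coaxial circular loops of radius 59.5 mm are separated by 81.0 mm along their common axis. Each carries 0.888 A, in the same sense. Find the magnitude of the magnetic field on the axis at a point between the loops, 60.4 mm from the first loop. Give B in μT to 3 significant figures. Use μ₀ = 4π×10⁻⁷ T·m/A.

B ≈ 11.2 μT

Each loop contributes B = μ₀IR²/[2(R²+z²)^(3/2)] on the axis, with z measured from that loop.
Loop 1 (z = 0.0604 m): B₁ = 3.24×10⁻⁶ T. Loop 2 (z = 0.0206 m): B₂ = 7.91×10⁻⁶ T.
The fields add: B = B₁ + B₂ = 1.12×10⁻⁵ T.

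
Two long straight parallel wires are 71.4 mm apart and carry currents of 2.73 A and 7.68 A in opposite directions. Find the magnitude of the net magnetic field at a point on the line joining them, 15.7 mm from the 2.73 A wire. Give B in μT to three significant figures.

B ≈ 62.4 μT

Each long wire gives B = μ₀I/(2πd). Distances are d₁ = 0.0157 m and d₂ = 0.0557 m.
B₁ = 3.48×10⁻⁵ T, B₂ = 2.76×10⁻⁵ T.
Between antiparallel currents both contributions point the same way, so they add. B = B₁ + B₂ = 3.48×10⁻⁵ + 2.76×10⁻⁵ = 6.24×10⁻⁵ T.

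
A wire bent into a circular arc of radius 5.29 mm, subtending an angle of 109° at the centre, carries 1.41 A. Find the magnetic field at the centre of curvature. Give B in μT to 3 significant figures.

B ≈ 50.7 μT

The Biot–Savart field of a circular arc at its centre is B = μ₀Iφ/(4πR), with φ = 1.902 rad.
B = (4π×10⁻⁷ × 1.41 × 1.902) / (4π × 0.00529) = 5.07×10⁻⁵ T.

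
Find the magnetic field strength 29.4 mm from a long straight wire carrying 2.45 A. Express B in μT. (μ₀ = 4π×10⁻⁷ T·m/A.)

B ≈ 16.7 μT

For an infinitely long straight wire, B = μ₀I/(2πd).
B = (4π×10⁻⁷ × 2.45) / (2π × 0.0294) = 1.67×10⁻⁵ T.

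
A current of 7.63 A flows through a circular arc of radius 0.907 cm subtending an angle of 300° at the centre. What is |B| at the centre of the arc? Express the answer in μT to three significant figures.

B ≈ 440 μT

The Biot–Savart field of a circular arc at its centre is B = μ₀Iφ/(4πR), with φ = 5.236 rad.
B = (4π×10⁻⁷ × 7.63 × 5.236) / (4π × 0.00907) = 4.40×10⁻⁴ T.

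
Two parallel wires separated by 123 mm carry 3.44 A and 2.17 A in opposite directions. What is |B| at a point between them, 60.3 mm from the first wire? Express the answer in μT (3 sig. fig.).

Each long wire gives B = μ₀I/(2πd). Distances are d₁ = 0.0603 m and d₂ = 0.0627 m.
B₁ = 1.14×10⁻⁵ T, B₂ = 6.92×10⁻⁶ T.
Between antiparallel currents both contributions point the same way, so they add. B = B₁ + B₂ = 1.14×10⁻⁵ + 6.92×10⁻⁶ = 1.83×10⁻⁵ T.

B ≈ 18.3 μT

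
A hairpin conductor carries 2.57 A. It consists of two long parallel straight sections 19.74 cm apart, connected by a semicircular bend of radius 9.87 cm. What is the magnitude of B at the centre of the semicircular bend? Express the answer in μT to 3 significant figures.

B ≈ 13.4 μT

The semicircular arc contributes B_arc = μ₀I·π/(4πR) = μ₀I/(4R) = 8.18×10⁻⁶ T.
Each semi-infinite lead is at perpendicular distance R = 0.0987 m from the centre, with the perpendicular foot at its near end, so it contributes μ₀I/(4πR); both point the same way, together 5.21×10⁻⁶ T.
Arc and leads all point the same direction: B = 8.18×10⁻⁶ + 5.21×10⁻⁶ = 1.34×10⁻⁵ T.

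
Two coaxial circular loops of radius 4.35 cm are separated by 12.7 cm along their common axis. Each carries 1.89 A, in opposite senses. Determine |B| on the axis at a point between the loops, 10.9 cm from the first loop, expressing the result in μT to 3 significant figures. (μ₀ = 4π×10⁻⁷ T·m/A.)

Each loop contributes B = μ₀IR²/[2(R²+z²)^(3/2)] on the axis, with z measured from that loop.
Loop 1 (z = 0.109 m): B₁ = 1.39×10⁻⁶ T. Loop 2 (z = 0.018 m): B₂ = 2.15×10⁻⁵ T.
The fields oppose: B = |B₁ − B₂| = 2.01×10⁻⁵ T.

B ≈ 20.1 μT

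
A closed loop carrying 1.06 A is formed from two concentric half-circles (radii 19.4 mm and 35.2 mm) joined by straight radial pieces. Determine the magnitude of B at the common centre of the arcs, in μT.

B ≈ 7.70 μT

The radial connectors point toward the centre, so dl × r̂ = 0 and they contribute nothing.
Each semicircle gives μ₀I/(4R): inner arc 1.72×10⁻⁵ T, outer arc 9.46×10⁻⁶ T.
The two arcs carry current in opposite angular senses, so their fields oppose: B = |1.72×10⁻⁵ − 9.46×10⁻⁶| = 7.70×10⁻⁶ T.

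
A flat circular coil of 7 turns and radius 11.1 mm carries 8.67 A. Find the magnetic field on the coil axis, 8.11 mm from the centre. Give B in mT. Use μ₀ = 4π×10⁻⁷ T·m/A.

For an N-turn flat coil, B = Nμ₀IR²/[2(R²+z²)^(3/2)] with R = 0.0111 m, z = 0.00811 m.
B = 7 × 2.58×10⁻⁴ T = 1.81×10⁻³ T.

B ≈ 1.81 mT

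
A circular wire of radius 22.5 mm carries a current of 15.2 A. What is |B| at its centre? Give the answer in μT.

B ≈ 424 μT

At the centre of a circular loop the Biot–Savart law gives B = μ₀I/(2R).
B = (4π×10⁻⁷ × 15.2) / (2 × 0.0225) = 4.24×10⁻⁴ T.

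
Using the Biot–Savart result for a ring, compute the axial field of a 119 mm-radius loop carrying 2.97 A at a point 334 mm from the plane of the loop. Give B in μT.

On the axis of a circular loop, B = μ₀IR² / [2(R²+z²)^(3/2)].
R² + z² = (0.119)² + (0.334)² = 0.1257 m², and (R²+z²)^(3/2) = 4.46×10⁻² m³.
B = (4π×10⁻⁷ × 2.97 × 0.01416) / (2 × 4.46×10⁻²) = 5.93×10⁻⁷ T.

B ≈ 0.593 μT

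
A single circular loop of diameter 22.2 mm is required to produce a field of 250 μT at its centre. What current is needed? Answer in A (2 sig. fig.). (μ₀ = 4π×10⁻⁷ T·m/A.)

At the centre of a circular loop B = μ₀I/(2R), so I = 2RB/μ₀.
With R = 0.0111 m, I = 2 × 0.0111 × 2.50×10⁻⁴ / (4π×10⁻⁷) = 4.42 A.

I ≈ 4.4 A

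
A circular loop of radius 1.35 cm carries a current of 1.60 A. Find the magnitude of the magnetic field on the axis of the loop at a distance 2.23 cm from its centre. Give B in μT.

On the axis of a circular loop, B = μ₀IR² / [2(R²+z²)^(3/2)].
R² + z² = (0.0135)² + (0.0223)² = 0.0006795 m², and (R²+z²)^(3/2) = 1.77×10⁻⁵ m³.
B = (4π×10⁻⁷ × 1.60 × 0.0001823) / (2 × 1.77×10⁻⁵) = 1.03×10⁻⁵ T.

B ≈ 10.3 μT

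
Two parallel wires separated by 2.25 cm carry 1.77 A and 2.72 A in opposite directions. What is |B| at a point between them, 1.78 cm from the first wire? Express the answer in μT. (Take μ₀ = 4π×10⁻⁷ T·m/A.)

B ≈ 136 μT

Each long wire gives B = μ₀I/(2πd). Distances are d₁ = 0.0178 m and d₂ = 0.0047 m.
B₁ = 1.99×10⁻⁵ T, B₂ = 1.16×10⁻⁴ T.
Between antiparallel currents both contributions point the same way, so they add. B = B₁ + B₂ = 1.99×10⁻⁵ + 1.16×10⁻⁴ = 1.36×10⁻⁴ T.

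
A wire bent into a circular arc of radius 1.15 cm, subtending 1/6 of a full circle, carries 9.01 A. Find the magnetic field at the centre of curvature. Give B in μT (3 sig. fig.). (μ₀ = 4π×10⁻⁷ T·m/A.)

The Biot–Savart field of a circular arc at its centre is B = μ₀Iφ/(4πR), with φ = 1.047 rad.
B = (4π×10⁻⁷ × 9.01 × 1.047) / (4π × 0.0115) = 8.20×10⁻⁵ T.

B ≈ 82.0 μT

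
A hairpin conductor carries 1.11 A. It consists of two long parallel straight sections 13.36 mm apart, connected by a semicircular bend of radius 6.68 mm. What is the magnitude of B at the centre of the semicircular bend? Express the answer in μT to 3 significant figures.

B ≈ 85.4 μT

The semicircular arc contributes B_arc = μ₀I·π/(4πR) = μ₀I/(4R) = 5.22×10⁻⁵ T.
Each semi-infinite lead is at perpendicular distance R = 0.00668 m from the centre, with the perpendicular foot at its near end, so it contributes μ₀I/(4πR); both point the same way, together 3.32×10⁻⁵ T.
Arc and leads all point the same direction: B = 5.22×10⁻⁵ + 3.32×10⁻⁵ = 8.54×10⁻⁵ T.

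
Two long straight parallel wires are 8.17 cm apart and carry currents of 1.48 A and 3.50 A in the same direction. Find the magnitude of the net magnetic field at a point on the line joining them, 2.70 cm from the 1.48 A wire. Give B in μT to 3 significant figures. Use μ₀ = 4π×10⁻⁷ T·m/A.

Each long wire gives B = μ₀I/(2πd). Distances are d₁ = 0.027 m and d₂ = 0.0547 m.
B₁ = 1.10×10⁻⁵ T, B₂ = 1.28×10⁻⁵ T.
Between parallel currents the two contributions point in opposite directions, so they subtract. B = |B₁ − B₂| = |1.10×10⁻⁵ − 1.28×10⁻⁵| = 1.83×10⁻⁶ T.

B ≈ 1.83 μT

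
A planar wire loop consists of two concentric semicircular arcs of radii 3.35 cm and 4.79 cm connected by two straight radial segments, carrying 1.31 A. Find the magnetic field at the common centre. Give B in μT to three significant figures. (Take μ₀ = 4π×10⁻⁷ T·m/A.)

The radial connectors point toward the centre, so dl × r̂ = 0 and they contribute nothing.
Each semicircle gives μ₀I/(4R): inner arc 1.23×10⁻⁵ T, outer arc 8.59×10⁻⁶ T.
The two arcs carry current in opposite angular senses, so their fields oppose: B = |1.23×10⁻⁵ − 8.59×10⁻⁶| = 3.69×10⁻⁶ T.

B ≈ 3.69 μT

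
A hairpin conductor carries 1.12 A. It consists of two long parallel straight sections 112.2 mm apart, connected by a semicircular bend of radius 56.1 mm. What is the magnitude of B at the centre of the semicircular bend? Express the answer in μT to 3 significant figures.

The semicircular arc contributes B_arc = μ₀I·π/(4πR) = μ₀I/(4R) = 6.27×10⁻⁶ T.
Each semi-infinite lead is at perpendicular distance R = 0.0561 m from the centre, with the perpendicular foot at its near end, so it contributes μ₀I/(4πR); both point the same way, together 3.99×10⁻⁶ T.
Arc and leads all point the same direction: B = 6.27×10⁻⁶ + 3.99×10⁻⁶ = 1.03×10⁻⁵ T.

B ≈ 10.3 μT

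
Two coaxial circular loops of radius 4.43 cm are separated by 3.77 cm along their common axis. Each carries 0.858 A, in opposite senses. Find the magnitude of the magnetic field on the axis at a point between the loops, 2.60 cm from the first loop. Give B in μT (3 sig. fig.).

B ≈ 3.19 μT

Each loop contributes B = μ₀IR²/[2(R²+z²)^(3/2)] on the axis, with z measured from that loop.
Loop 1 (z = 0.026 m): B₁ = 7.81×10⁻⁶ T. Loop 2 (z = 0.0117 m): B₂ = 1.10×10⁻⁵ T.
The fields oppose: B = |B₁ − B₂| = 3.19×10⁻⁶ T.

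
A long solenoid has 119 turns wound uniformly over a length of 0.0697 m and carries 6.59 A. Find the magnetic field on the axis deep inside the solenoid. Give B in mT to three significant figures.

B ≈ 14.1 mT

Inside a long solenoid, B = μ₀nI with n = 1707 turns/m.
B = 4π×10⁻⁷ × 1707 × 6.59 = 1.41×10⁻² T.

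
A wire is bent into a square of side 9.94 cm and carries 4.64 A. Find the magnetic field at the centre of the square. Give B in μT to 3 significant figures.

Each side is a finite straight segment at perpendicular distance d = a/(2 tan(π/4)) = 0.0497 m from the centre, with end-angles ±π/4.
One side contributes B₁ = (μ₀I/4πd)·2 sin(π/4) = 1.32×10⁻⁵ T.
All 4 sides add in the same direction: B = 4 × 1.32×10⁻⁵ = 5.28×10⁻⁵ T.

B ≈ 52.8 μT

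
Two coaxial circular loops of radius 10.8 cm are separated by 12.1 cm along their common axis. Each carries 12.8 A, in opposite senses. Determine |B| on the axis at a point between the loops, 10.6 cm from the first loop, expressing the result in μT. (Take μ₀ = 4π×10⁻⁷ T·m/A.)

Each loop contributes B = μ₀IR²/[2(R²+z²)^(3/2)] on the axis, with z measured from that loop.
Loop 1 (z = 0.106 m): B₁ = 2.71×10⁻⁵ T. Loop 2 (z = 0.015 m): B₂ = 7.24×10⁻⁵ T.
The fields oppose: B = |B₁ − B₂| = 4.53×10⁻⁵ T.

B ≈ 45.3 μT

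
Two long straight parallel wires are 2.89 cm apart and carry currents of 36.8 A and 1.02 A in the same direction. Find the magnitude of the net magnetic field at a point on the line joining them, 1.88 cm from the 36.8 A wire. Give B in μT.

B ≈ 371 μT

Each long wire gives B = μ₀I/(2πd). Distances are d₁ = 0.0188 m and d₂ = 0.0101 m.
B₁ = 3.91×10⁻⁴ T, B₂ = 2.02×10⁻⁵ T.
Between parallel currents the two contributions point in opposite directions, so they subtract. B = |B₁ − B₂| = |3.91×10⁻⁴ − 2.02×10⁻⁵| = 3.71×10⁻⁴ T.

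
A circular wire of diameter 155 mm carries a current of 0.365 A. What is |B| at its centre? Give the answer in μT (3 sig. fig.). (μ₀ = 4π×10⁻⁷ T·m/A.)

At the centre of a circular loop the Biot–Savart law gives B = μ₀I/(2R) (so R = 0.0775 m).
B = (4π×10⁻⁷ × 0.365) / (2 × 0.0775) = 2.96×10⁻⁶ T.

B ≈ 2.96 μT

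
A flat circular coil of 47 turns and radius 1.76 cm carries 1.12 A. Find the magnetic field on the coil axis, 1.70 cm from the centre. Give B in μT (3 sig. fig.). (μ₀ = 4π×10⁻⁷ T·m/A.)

For an N-turn flat coil, B = Nμ₀IR²/[2(R²+z²)^(3/2)] with R = 0.0176 m, z = 0.017 m.
B = 47 × 1.49×10⁻⁵ T = 6.99×10⁻⁴ T.

B ≈ 699 μT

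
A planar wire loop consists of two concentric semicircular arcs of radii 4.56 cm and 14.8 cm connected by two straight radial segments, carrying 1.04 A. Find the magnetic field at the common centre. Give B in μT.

The radial connectors point toward the centre, so dl × r̂ = 0 and they contribute nothing.
Each semicircle gives μ₀I/(4R): inner arc 7.17×10⁻⁶ T, outer arc 2.21×10⁻⁶ T.
The two arcs carry current in opposite angular senses, so their fields oppose: B = |7.17×10⁻⁶ − 2.21×10⁻⁶| = 4.96×10⁻⁶ T.

B ≈ 4.96 μT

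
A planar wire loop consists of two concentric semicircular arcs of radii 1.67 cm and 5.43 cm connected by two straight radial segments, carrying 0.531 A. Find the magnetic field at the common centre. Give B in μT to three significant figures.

The radial connectors point toward the centre, so dl × r̂ = 0 and they contribute nothing.
Each semicircle gives μ₀I/(4R): inner arc 9.99×10⁻⁶ T, outer arc 3.07×10⁻⁶ T.
The two arcs carry current in opposite angular senses, so their fields oppose: B = |9.99×10⁻⁶ − 3.07×10⁻⁶| = 6.92×10⁻⁶ T.

B ≈ 6.92 μT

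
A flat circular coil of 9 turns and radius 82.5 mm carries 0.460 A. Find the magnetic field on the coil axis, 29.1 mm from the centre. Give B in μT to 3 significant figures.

For an N-turn flat coil, B = Nμ₀IR²/[2(R²+z²)^(3/2)] with R = 0.0825 m, z = 0.0291 m.
B = 9 × 2.94×10⁻⁶ T = 2.64×10⁻⁵ T.

B ≈ 26.4 μT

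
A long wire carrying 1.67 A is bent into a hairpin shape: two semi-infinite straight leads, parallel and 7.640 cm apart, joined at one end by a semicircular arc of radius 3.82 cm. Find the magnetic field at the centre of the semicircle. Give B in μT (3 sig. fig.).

B ≈ 22.5 μT

The semicircular arc contributes B_arc = μ₀I·π/(4πR) = μ₀I/(4R) = 1.37×10⁻⁵ T.
Each semi-infinite lead is at perpendicular distance R = 0.0382 m from the centre, with the perpendicular foot at its near end, so it contributes μ₀I/(4πR); both point the same way, together 8.74×10⁻⁶ T.
Arc and leads all point the same direction: B = 1.37×10⁻⁵ + 8.74×10⁻⁶ = 2.25×10⁻⁵ T.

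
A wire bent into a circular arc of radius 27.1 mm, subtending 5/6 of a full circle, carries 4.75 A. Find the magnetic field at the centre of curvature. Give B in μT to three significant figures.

The Biot–Savart field of a circular arc at its centre is B = μ₀Iφ/(4πR), with φ = 5.236 rad.
B = (4π×10⁻⁷ × 4.75 × 5.236) / (4π × 0.0271) = 9.18×10⁻⁵ T.

B ≈ 91.8 μT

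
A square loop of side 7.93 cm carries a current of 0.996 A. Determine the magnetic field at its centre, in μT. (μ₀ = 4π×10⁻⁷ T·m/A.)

B ≈ 14.2 μT

Each side is a finite straight segment at perpendicular distance d = a/(2 tan(π/4)) = 0.03965 m from the centre, with end-angles ±π/4.
One side contributes B₁ = (μ₀I/4πd)·2 sin(π/4) = 3.55×10⁻⁶ T.
All 4 sides add in the same direction: B = 4 × 3.55×10⁻⁶ = 1.42×10⁻⁵ T.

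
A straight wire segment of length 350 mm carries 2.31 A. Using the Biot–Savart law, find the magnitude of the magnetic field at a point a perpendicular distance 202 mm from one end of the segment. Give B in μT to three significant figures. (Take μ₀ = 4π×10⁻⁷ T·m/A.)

For a finite straight segment, B = (μ₀I/4πd)(sinθ₁ + sinθ₂), where θ₁, θ₂ are the angles from the perpendicular to each end.
The perpendicular foot is at one end, so the two end-offsets along the wire are 0 and L = 0.35 m.
sinθ₁ = 0/√(0²+0.202²) = 0.0000; sinθ₂ = 0.35/√(0.35²+0.202²) = 0.8661.
B = (4π×10⁻⁷ × 2.31) / (4π × 0.202) × (0.0000 + 0.8661) = 9.90×10⁻⁷ T.

B ≈ 0.990 μT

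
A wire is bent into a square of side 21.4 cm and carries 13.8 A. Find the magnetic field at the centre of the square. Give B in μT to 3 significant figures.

B ≈ 73.0 μT

Each side is a finite straight segment at perpendicular distance d = a/(2 tan(π/4)) = 0.107 m from the centre, with end-angles ±π/4.
One side contributes B₁ = (μ₀I/4πd)·2 sin(π/4) = 1.82×10⁻⁵ T.
All 4 sides add in the same direction: B = 4 × 1.82×10⁻⁵ = 7.30×10⁻⁵ T.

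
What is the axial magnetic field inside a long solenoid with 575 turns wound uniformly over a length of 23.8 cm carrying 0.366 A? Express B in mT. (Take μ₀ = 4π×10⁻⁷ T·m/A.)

Inside a long solenoid, B = μ₀nI with n = 2416 turns/m.
B = 4π×10⁻⁷ × 2416 × 0.366 = 1.11×10⁻³ T.

B ≈ 1.11 mT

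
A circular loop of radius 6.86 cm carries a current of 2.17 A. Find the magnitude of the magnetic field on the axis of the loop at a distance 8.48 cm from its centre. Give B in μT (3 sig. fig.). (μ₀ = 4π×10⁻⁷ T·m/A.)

On the axis of a circular loop, B = μ₀IR² / [2(R²+z²)^(3/2)].
R² + z² = (0.0686)² + (0.0848)² = 0.0119 m², and (R²+z²)^(3/2) = 1.30×10⁻³ m³.
B = (4π×10⁻⁷ × 2.17 × 0.004706) / (2 × 1.30×10⁻³) = 4.94×10⁻⁶ T.

B ≈ 4.94 μT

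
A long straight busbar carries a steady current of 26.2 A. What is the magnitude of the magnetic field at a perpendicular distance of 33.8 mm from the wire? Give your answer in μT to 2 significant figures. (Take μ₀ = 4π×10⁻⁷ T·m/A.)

B ≈ 160 μT

For an infinitely long straight wire, B = μ₀I/(2πd).
B = (4π×10⁻⁷ × 26.2) / (2π × 0.0338) = 1.55×10⁻⁴ T.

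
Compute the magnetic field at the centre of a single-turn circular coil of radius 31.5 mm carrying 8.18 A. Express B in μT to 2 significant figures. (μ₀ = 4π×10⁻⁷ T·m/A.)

B ≈ 160 μT

At the centre of a circular loop the Biot–Savart law gives B = μ₀I/(2R).
B = (4π×10⁻⁷ × 8.18) / (2 × 0.0315) = 1.63×10⁻⁴ T.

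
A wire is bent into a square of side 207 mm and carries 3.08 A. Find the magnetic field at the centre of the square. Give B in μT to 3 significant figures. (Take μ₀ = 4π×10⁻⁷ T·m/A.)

Each side is a finite straight segment at perpendicular distance d = a/(2 tan(π/4)) = 0.1035 m from the centre, with end-angles ±π/4.
One side contributes B₁ = (μ₀I/4πd)·2 sin(π/4) = 4.21×10⁻⁶ T.
All 4 sides add in the same direction: B = 4 × 4.21×10⁻⁶ = 1.68×10⁻⁵ T.

B ≈ 16.8 μT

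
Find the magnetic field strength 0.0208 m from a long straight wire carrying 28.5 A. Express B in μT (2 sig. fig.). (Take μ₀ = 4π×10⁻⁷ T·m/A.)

B ≈ 270 μT

For an infinitely long straight wire, B = μ₀I/(2πd).
B = (4π×10⁻⁷ × 28.5) / (2π × 0.0208) = 2.74×10⁻⁴ T.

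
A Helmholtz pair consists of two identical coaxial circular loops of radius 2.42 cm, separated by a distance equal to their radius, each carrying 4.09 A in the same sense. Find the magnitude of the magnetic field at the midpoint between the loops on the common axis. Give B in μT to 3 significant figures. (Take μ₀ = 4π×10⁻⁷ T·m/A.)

B ≈ 152 μT

Each loop contributes B = μ₀IR²/[2(R²+z²)^(3/2)] on the axis, with z measured from that loop.
Loop 1 (z = 0.0121 m): B₁ = 7.60×10⁻⁵ T. Loop 2 (z = 0.0121 m): B₂ = 7.60×10⁻⁵ T.
The fields add: B = B₁ + B₂ = 1.52×10⁻⁴ T.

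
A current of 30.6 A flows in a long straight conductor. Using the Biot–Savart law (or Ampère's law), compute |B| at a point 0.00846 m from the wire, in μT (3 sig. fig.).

B ≈ 723 μT

For an infinitely long straight wire, B = μ₀I/(2πd).
B = (4π×10⁻⁷ × 30.6) / (2π × 0.00846) = 7.23×10⁻⁴ T.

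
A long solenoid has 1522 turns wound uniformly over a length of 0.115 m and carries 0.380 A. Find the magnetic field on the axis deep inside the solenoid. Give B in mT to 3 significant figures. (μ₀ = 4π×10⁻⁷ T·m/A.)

B ≈ 6.32 mT

Inside a long solenoid, B = μ₀nI with n = 1.323×10⁴ turns/m.
B = 4π×10⁻⁷ × 1.323×10⁴ × 0.380 = 6.32×10⁻³ T.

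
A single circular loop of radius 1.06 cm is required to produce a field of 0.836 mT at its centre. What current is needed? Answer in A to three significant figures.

I ≈ 14.1 A

At the centre of a circular loop B = μ₀I/(2R), so I = 2RB/μ₀.
With R = 0.0106 m, I = 2 × 0.0106 × 8.36×10⁻⁴ / (4π×10⁻⁷) = 14.1 A.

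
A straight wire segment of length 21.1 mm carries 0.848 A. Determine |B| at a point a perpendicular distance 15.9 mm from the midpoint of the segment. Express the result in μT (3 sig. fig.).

B ≈ 5.90 μT

For a finite straight segment, B = (μ₀I/4πd)(sinθ₁ + sinθ₂), where θ₁, θ₂ are the angles from the perpendicular to each end.
The perpendicular from the point meets the wire at its midpoint, so each end is L/2 = 0.01055 m away along the wire.
sinθ₁ = 0.01055/√(0.01055²+0.0159²) = 0.5529; sinθ₂ = 0.01055/√(0.01055²+0.0159²) = 0.5529.
B = (4π×10⁻⁷ × 0.848) / (4π × 0.0159) × (0.5529 + 0.5529) = 5.90×10⁻⁶ T.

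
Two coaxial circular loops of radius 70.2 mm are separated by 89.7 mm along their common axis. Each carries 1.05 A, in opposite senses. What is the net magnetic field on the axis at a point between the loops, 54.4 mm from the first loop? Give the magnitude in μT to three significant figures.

Each loop contributes B = μ₀IR²/[2(R²+z²)^(3/2)] on the axis, with z measured from that loop.
Loop 1 (z = 0.0544 m): B₁ = 4.64×10⁻⁶ T. Loop 2 (z = 0.0353 m): B₂ = 6.70×10⁻⁶ T.
The fields oppose: B = |B₁ − B₂| = 2.06×10⁻⁶ T.

B ≈ 2.06 μT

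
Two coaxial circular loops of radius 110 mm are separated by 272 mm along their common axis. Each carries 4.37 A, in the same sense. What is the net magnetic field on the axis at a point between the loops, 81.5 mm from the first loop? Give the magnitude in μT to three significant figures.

Each loop contributes B = μ₀IR²/[2(R²+z²)^(3/2)] on the axis, with z measured from that loop.
Loop 1 (z = 0.0815 m): B₁ = 1.29×10⁻⁵ T. Loop 2 (z = 0.1905 m): B₂ = 3.12×10⁻⁶ T.
The fields add: B = B₁ + B₂ = 1.61×10⁻⁵ T.

B ≈ 16.1 μT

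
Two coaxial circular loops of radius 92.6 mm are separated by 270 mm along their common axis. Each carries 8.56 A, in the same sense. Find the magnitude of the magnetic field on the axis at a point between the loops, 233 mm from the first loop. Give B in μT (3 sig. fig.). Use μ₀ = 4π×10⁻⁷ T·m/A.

Each loop contributes B = μ₀IR²/[2(R²+z²)^(3/2)] on the axis, with z measured from that loop.
Loop 1 (z = 0.233 m): B₁ = 2.93×10⁻⁶ T. Loop 2 (z = 0.037 m): B₂ = 4.65×10⁻⁵ T.
The fields add: B = B₁ + B₂ = 4.94×10⁻⁵ T.

B ≈ 49.4 μT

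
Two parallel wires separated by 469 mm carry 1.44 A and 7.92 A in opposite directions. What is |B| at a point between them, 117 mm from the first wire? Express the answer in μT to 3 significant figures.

Each long wire gives B = μ₀I/(2πd). Distances are d₁ = 0.117 m and d₂ = 0.352 m.
B₁ = 2.46×10⁻⁶ T, B₂ = 4.50×10⁻⁶ T.
Between antiparallel currents both contributions point the same way, so they add. B = B₁ + B₂ = 2.46×10⁻⁶ + 4.50×10⁻⁶ = 6.96×10⁻⁶ T.

B ≈ 6.96 μT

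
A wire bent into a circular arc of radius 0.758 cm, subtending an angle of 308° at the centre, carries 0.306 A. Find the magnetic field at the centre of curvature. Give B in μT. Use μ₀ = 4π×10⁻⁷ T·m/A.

B ≈ 21.7 μT

The Biot–Savart field of a circular arc at its centre is B = μ₀Iφ/(4πR), with φ = 5.376 rad.
B = (4π×10⁻⁷ × 0.306 × 5.376) / (4π × 0.00758) = 2.17×10⁻⁵ T.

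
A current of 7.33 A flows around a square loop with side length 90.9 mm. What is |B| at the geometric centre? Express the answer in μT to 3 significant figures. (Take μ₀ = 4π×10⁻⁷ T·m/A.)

B ≈ 91.2 μT

Each side is a finite straight segment at perpendicular distance d = a/(2 tan(π/4)) = 0.04545 m from the centre, with end-angles ±π/4.
One side contributes B₁ = (μ₀I/4πd)·2 sin(π/4) = 2.28×10⁻⁵ T.
All 4 sides add in the same direction: B = 4 × 2.28×10⁻⁵ = 9.12×10⁻⁵ T.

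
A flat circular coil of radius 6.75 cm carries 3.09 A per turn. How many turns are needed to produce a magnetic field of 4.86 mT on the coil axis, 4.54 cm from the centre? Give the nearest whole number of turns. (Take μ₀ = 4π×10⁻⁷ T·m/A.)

N = 296

For an N-turn coil, B = Nμ₀IR²/[2(R²+z²)^(3/2)]. A single turn gives B₁ = 1.64×10⁻⁵ T with R = 0.0675 m, z = 0.0454 m.
N = B/B₁ = 4.86×10⁻³ / 1.64×10⁻⁵ = 295.75.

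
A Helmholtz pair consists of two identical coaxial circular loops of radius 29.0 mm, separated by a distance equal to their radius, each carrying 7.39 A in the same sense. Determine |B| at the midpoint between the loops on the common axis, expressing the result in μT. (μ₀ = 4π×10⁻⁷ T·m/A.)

B ≈ 229 μT

Each loop contributes B = μ₀IR²/[2(R²+z²)^(3/2)] on the axis, with z measured from that loop.
Loop 1 (z = 0.0145 m): B₁ = 1.15×10⁻⁴ T. Loop 2 (z = 0.0145 m): B₂ = 1.15×10⁻⁴ T.
The fields add: B = B₁ + B₂ = 2.29×10⁻⁴ T.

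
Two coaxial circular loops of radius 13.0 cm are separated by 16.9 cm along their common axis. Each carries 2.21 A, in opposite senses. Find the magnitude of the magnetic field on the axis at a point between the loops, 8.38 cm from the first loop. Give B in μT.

Each loop contributes B = μ₀IR²/[2(R²+z²)^(3/2)] on the axis, with z measured from that loop.
Loop 1 (z = 0.0838 m): B₁ = 6.34×10⁻⁶ T. Loop 2 (z = 0.0852 m): B₂ = 6.25×10⁻⁶ T.
The fields oppose: B = |B₁ − B₂| = 9.29×10⁻⁸ T.

B ≈ 0.0929 μT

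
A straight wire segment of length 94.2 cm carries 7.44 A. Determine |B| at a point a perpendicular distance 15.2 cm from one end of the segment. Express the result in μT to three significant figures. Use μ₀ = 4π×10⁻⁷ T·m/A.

For a finite straight segment, B = (μ₀I/4πd)(sinθ₁ + sinθ₂), where θ₁, θ₂ are the angles from the perpendicular to each end.
The perpendicular foot is at one end, so the two end-offsets along the wire are 0 and L = 0.942 m.
sinθ₁ = 0/√(0²+0.152²) = 0.0000; sinθ₂ = 0.942/√(0.942²+0.152²) = 0.9872.
B = (4π×10⁻⁷ × 7.44) / (4π × 0.152) × (0.0000 + 0.9872) = 4.83×10⁻⁶ T.

B ≈ 4.83 μT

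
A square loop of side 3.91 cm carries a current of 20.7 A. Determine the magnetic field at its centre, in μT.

B ≈ 599 μT

Each side is a finite straight segment at perpendicular distance d = a/(2 tan(π/4)) = 0.01955 m from the centre, with end-angles ±π/4.
One side contributes B₁ = (μ₀I/4πd)·2 sin(π/4) = 1.50×10⁻⁴ T.
All 4 sides add in the same direction: B = 4 × 1.50×10⁻⁴ = 5.99×10⁻⁴ T.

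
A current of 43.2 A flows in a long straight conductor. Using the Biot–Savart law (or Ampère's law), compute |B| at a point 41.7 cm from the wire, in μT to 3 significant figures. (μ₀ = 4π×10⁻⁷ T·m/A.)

For an infinitely long straight wire, B = μ₀I/(2πd).
B = (4π×10⁻⁷ × 43.2) / (2π × 0.417) = 2.07×10⁻⁵ T.

B ≈ 20.7 μT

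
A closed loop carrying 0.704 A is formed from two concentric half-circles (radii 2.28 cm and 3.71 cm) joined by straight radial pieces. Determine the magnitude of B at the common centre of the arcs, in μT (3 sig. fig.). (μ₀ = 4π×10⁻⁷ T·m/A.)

The radial connectors point toward the centre, so dl × r̂ = 0 and they contribute nothing.
Each semicircle gives μ₀I/(4R): inner arc 9.70×10⁻⁶ T, outer arc 5.96×10⁻⁶ T.
The two arcs carry current in opposite angular senses, so their fields oppose: B = |9.70×10⁻⁶ − 5.96×10⁻⁶| = 3.74×10⁻⁶ T.

B ≈ 3.74 μT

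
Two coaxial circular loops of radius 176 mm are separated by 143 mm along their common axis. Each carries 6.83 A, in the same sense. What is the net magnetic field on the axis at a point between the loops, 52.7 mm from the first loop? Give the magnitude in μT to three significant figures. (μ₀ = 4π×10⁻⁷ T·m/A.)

B ≈ 38.6 μT

Each loop contributes B = μ₀IR²/[2(R²+z²)^(3/2)] on the axis, with z measured from that loop.
Loop 1 (z = 0.0527 m): B₁ = 2.14×10⁻⁵ T. Loop 2 (z = 0.0903 m): B₂ = 1.72×10⁻⁵ T.
The fields add: B = B₁ + B₂ = 3.86×10⁻⁵ T.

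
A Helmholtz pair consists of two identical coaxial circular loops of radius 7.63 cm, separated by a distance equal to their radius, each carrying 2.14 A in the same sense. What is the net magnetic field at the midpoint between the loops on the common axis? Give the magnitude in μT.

B ≈ 25.2 μT

Each loop contributes B = μ₀IR²/[2(R²+z²)^(3/2)] on the axis, with z measured from that loop.
Loop 1 (z = 0.03815 m): B₁ = 1.26×10⁻⁵ T. Loop 2 (z = 0.03815 m): B₂ = 1.26×10⁻⁵ T.
The fields add: B = B₁ + B₂ = 2.52×10⁻⁵ T.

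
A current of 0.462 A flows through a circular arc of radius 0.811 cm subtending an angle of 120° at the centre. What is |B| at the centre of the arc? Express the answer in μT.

The Biot–Savart field of a circular arc at its centre is B = μ₀Iφ/(4πR), with φ = 2.094 rad.
B = (4π×10⁻⁷ × 0.462 × 2.094) / (4π × 0.00811) = 1.19×10⁻⁵ T.

B ≈ 11.9 μT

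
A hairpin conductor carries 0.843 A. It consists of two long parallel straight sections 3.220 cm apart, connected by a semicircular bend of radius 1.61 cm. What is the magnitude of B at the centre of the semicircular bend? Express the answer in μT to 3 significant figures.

B ≈ 26.9 μT

The semicircular arc contributes B_arc = μ₀I·π/(4πR) = μ₀I/(4R) = 1.64×10⁻⁵ T.
Each semi-infinite lead is at perpendicular distance R = 0.0161 m from the centre, with the perpendicular foot at its near end, so it contributes μ₀I/(4πR); both point the same way, together 1.05×10⁻⁵ T.
Arc and leads all point the same direction: B = 1.64×10⁻⁵ + 1.05×10⁻⁵ = 2.69×10⁻⁵ T.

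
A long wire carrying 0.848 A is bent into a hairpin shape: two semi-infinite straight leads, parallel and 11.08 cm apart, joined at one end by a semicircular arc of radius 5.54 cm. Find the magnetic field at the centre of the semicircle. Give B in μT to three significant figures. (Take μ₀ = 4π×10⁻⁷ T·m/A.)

The semicircular arc contributes B_arc = μ₀I·π/(4πR) = μ₀I/(4R) = 4.81×10⁻⁶ T.
Each semi-infinite lead is at perpendicular distance R = 0.0554 m from the centre, with the perpendicular foot at its near end, so it contributes μ₀I/(4πR); both point the same way, together 3.06×10⁻⁶ T.
Arc and leads all point the same direction: B = 4.81×10⁻⁶ + 3.06×10⁻⁶ = 7.87×10⁻⁶ T.

B ≈ 7.87 μT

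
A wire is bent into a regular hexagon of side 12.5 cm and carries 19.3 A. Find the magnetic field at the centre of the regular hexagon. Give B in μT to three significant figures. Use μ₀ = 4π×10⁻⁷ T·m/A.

B ≈ 107 μT

Each side is a finite straight segment at perpendicular distance d = a/(2 tan(π/6)) = 0.1083 m from the centre, with end-angles ±π/6.
One side contributes B₁ = (μ₀I/4πd)·2 sin(π/6) = 1.78×10⁻⁵ T.
All 6 sides add in the same direction: B = 6 × 1.78×10⁻⁵ = 1.07×10⁻⁴ T.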